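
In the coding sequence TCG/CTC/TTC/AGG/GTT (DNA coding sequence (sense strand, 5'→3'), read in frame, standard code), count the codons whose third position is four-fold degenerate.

3

Codon 1 TCG (Ser): third position 4-fold.
Codon 2 CTC (Leu): third position 4-fold.
Codon 3 TTC (Phe): third position 2-fold.
Codon 4 AGG (Arg): third position 2-fold.
Codon 5 GTT (Val): third position 4-fold.
Four-fold degenerate third positions: 3.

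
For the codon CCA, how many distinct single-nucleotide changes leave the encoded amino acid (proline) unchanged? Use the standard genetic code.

3

Position 1: none → 0 synonymous.
Position 2: none → 0 synonymous.
Position 3: CCU, CCC, CCG → 3 synonymous.
Total: 0 + 0 + 3 = 3.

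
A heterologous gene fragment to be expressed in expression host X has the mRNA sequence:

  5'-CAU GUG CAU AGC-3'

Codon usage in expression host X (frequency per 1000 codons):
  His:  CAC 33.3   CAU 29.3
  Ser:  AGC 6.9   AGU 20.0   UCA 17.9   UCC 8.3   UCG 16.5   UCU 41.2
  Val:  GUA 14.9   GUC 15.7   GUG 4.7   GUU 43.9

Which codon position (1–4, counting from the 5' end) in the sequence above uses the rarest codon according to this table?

2

Codon 1 CAU (His): 29.3 per 1000.
Codon 2 GUG (Val): 4.7 per 1000.
Codon 3 CAU (His): 29.3 per 1000.
Codon 4 AGC (Ser): 6.9 per 1000.
Lowest frequency is 4.7 at codon 2.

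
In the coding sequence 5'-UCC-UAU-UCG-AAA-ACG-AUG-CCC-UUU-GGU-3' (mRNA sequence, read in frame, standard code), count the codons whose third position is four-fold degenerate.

Codon 1 UCC (Ser): third position 4-fold.
Codon 2 UAU (Tyr): third position 2-fold.
Codon 3 UCG (Ser): third position 4-fold.
Codon 4 AAA (Lys): third position 2-fold.
Codon 5 ACG (Thr): third position 4-fold.
Codon 6 AUG (Met): third position 1-fold.
Codon 7 CCC (Pro): third position 4-fold.
Codon 8 UUU (Phe): third position 2-fold.
Codon 9 GGU (Gly): third position 4-fold.
Four-fold degenerate third positions: 5.

5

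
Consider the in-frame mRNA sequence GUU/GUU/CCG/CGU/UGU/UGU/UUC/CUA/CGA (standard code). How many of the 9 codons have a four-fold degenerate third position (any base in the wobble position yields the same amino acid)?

6

Codon 1 GUU (Val): third position 4-fold.
Codon 2 GUU (Val): third position 4-fold.
Codon 3 CCG (Pro): third position 4-fold.
Codon 4 CGU (Arg): third position 4-fold.
Codon 5 UGU (Cys): third position 2-fold.
Codon 6 UGU (Cys): third position 2-fold.
Codon 7 UUC (Phe): third position 2-fold.
Codon 8 CUA (Leu): third position 4-fold.
Codon 9 CGA (Arg): third position 4-fold.
Four-fold degenerate third positions: 6.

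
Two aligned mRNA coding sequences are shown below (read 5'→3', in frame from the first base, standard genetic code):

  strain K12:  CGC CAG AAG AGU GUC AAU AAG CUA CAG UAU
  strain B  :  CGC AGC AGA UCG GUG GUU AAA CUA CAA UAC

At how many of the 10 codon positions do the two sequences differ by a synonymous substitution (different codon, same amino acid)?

5

Codon 1: CGC Arg / CGC Arg — identical.
Codon 2: CAG Gln / AGC Ser — nonsynonymous.
Codon 3: AAG Lys / AGA Arg — nonsynonymous.
Codon 4: AGU Ser / UCG Ser — synonymous.
Codon 5: GUC Val / GUG Val — synonymous.
Codon 6: AAU Asn / GUU Val — nonsynonymous.
Codon 7: AAG Lys / AAA Lys — synonymous.
Codon 8: CUA Leu / CUA Leu — identical.
Codon 9: CAG Gln / CAA Gln — synonymous.
Codon 10: UAU Tyr / UAC Tyr — synonymous.
Synonymous differences: 5.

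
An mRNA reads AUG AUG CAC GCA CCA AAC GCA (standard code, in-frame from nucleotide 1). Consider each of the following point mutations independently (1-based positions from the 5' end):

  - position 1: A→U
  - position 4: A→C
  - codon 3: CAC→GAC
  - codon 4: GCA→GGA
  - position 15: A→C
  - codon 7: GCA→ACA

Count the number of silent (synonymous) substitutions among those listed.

1

Codon 1: AUG (Met) → UUG (Leu) — missense.
Codon 2: AUG (Met) → CUG (Leu) — missense.
Codon 3: CAC (His) → GAC (Asp) — missense.
Codon 4: GCA (Ala) → GGA (Gly) — missense.
Codon 5: CCA (Pro) → CCC (Pro) — synonymous.
Codon 7: GCA (Ala) → ACA (Thr) — missense.
Synonymous: 1 of 6.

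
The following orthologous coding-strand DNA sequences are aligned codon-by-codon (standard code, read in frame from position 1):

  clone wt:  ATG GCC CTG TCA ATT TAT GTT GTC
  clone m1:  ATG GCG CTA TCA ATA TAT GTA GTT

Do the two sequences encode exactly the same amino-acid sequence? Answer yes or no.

yes

Codon 1: ATG Met / ATG Met — identical.
Codon 2: GCC Ala / GCG Ala — synonymous.
Codon 3: CTG Leu / CTA Leu — synonymous.
Codon 4: TCA Ser / TCA Ser — identical.
Codon 5: ATT Ile / ATA Ile — synonymous.
Codon 6: TAT Tyr / TAT Tyr — identical.
Codon 7: GTT Val / GTA Val — synonymous.
Codon 8: GTC Val / GTT Val — synonymous.
Nonsynonymous differences: 0 → same protein.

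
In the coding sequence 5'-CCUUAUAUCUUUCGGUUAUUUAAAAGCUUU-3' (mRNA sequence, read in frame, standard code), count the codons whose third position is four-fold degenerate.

2

Codon 1 CCU (Pro): third position 4-fold.
Codon 2 UAU (Tyr): third position 2-fold.
Codon 3 AUC (Ile): third position 3-fold.
Codon 4 UUU (Phe): third position 2-fold.
Codon 5 CGG (Arg): third position 4-fold.
Codon 6 UUA (Leu): third position 2-fold.
Codon 7 UUU (Phe): third position 2-fold.
Codon 8 AAA (Lys): third position 2-fold.
Codon 9 AGC (Ser): third position 2-fold.
Codon 10 UUU (Phe): third position 2-fold.
Four-fold degenerate third positions: 2.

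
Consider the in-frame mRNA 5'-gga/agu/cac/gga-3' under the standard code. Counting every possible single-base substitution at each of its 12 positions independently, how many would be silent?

8

Codon 1 (GGA, Gly): 3 synonymous substitutions.
Codon 2 (AGU, Ser): 1 synonymous substitution.
Codon 3 (CAC, His): 1 synonymous substitution.
Codon 4 (GGA, Gly): 3 synonymous substitutions.
Total: 3 + 1 + 1 + 3 = 8.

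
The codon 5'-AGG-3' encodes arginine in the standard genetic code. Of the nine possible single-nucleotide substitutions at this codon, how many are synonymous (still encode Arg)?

Position 1: CGG → 1 synonymous.
Position 2: none → 0 synonymous.
Position 3: AGA → 1 synonymous.
Total: 1 + 0 + 1 = 2.

2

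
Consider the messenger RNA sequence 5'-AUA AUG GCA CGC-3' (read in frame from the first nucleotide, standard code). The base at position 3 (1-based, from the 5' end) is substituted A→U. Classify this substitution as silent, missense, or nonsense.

silent

Position 3 falls in codon 1: AUA → Ile.
After the substitution the codon is AUU → Ile.
Both encode Ile, so the change is synonymous.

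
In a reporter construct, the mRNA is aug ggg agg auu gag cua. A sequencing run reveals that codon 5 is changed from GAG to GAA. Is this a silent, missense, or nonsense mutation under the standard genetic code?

silent

Position 15 falls in codon 5: GAG → Glu.
After the substitution the codon is GAA → Glu.
Both encode Glu, so the change is synonymous.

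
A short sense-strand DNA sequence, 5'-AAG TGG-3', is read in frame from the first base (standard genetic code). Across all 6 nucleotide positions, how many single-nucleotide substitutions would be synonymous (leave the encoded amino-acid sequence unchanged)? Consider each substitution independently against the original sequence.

Codon 1 (AAG, Lys): 1 synonymous substitution.
Codon 2 (TGG, Trp): 0 synonymous substitutions.
Total: 1 + 0 = 1.

1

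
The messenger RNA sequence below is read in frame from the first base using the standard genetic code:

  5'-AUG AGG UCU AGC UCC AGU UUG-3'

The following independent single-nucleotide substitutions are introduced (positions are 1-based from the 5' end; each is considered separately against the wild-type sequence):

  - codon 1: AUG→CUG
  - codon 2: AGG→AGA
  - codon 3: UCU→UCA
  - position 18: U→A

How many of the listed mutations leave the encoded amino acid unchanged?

Codon 1: AUG (Met) → CUG (Leu) — missense.
Codon 2: AGG (Arg) → AGA (Arg) — synonymous.
Codon 3: UCU (Ser) → UCA (Ser) — synonymous.
Codon 6: AGU (Ser) → AGA (Arg) — missense.
Synonymous: 2 of 4.

2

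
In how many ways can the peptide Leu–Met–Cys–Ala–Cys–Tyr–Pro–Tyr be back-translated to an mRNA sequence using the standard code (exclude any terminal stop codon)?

Leu: 6 codons.
Met: 1 codon.
Cys: 2 codons.
Ala: 4 codons.
Cys: 2 codons.
Tyr: 2 codons.
Pro: 4 codons.
Tyr: 2 codons.
6 × 1 × 2 × 4 × 2 × 2 × 4 × 2 = 1536.

1536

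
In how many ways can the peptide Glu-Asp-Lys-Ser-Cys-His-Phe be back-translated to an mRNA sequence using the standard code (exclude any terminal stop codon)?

Glu: 2 codons.
Asp: 2 codons.
Lys: 2 codons.
Ser: 6 codons.
Cys: 2 codons.
His: 2 codons.
Phe: 2 codons.
2 × 2 × 2 × 6 × 2 × 2 × 2 = 384.

384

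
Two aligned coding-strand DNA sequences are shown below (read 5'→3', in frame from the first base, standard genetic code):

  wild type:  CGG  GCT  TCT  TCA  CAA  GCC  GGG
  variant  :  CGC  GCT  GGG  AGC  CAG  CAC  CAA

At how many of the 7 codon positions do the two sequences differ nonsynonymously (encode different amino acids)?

3

Codon 1: CGG Arg / CGC Arg — synonymous.
Codon 2: GCT Ala / GCT Ala — identical.
Codon 3: TCT Ser / GGG Gly — nonsynonymous.
Codon 4: TCA Ser / AGC Ser — synonymous.
Codon 5: CAA Gln / CAG Gln — synonymous.
Codon 6: GCC Ala / CAC His — nonsynonymous.
Codon 7: GGG Gly / CAA Gln — nonsynonymous.
Nonsynonymous differences: 3.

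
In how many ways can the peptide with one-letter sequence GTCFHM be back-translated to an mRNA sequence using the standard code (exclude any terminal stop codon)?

Gly: 4 codons.
Thr: 4 codons.
Cys: 2 codons.
Phe: 2 codons.
His: 2 codons.
Met: 1 codon.
4 × 4 × 2 × 2 × 2 × 1 = 128.

128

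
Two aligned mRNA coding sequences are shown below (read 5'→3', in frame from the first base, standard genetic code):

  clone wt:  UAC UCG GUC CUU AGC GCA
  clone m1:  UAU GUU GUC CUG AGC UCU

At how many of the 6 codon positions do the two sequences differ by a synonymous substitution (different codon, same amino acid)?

Codon 1: UAC Tyr / UAU Tyr — synonymous.
Codon 2: UCG Ser / GUU Val — nonsynonymous.
Codon 3: GUC Val / GUC Val — identical.
Codon 4: CUU Leu / CUG Leu — synonymous.
Codon 5: AGC Ser / AGC Ser — identical.
Codon 6: GCA Ala / UCU Ser — nonsynonymous.
Synonymous differences: 2.

2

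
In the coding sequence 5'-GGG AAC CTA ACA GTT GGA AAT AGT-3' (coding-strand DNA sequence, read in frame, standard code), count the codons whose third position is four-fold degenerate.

Codon 1 GGG (Gly): third position 4-fold.
Codon 2 AAC (Asn): third position 2-fold.
Codon 3 CTA (Leu): third position 4-fold.
Codon 4 ACA (Thr): third position 4-fold.
Codon 5 GTT (Val): third position 4-fold.
Codon 6 GGA (Gly): third position 4-fold.
Codon 7 AAT (Asn): third position 2-fold.
Codon 8 AGT (Ser): third position 2-fold.
Four-fold degenerate third positions: 5.

5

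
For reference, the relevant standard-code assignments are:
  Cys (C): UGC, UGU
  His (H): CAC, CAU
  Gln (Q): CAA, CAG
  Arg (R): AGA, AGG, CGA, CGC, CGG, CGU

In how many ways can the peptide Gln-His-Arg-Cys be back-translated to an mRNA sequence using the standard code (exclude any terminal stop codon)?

Gln: 2 codons.
His: 2 codons.
Arg: 6 codons.
Cys: 2 codons.
2 × 2 × 6 × 2 = 48.

48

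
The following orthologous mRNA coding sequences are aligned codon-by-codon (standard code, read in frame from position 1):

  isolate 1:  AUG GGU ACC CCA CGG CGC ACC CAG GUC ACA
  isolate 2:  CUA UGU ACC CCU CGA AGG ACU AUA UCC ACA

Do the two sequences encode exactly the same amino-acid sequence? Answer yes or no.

Codon 1: AUG Met / CUA Leu — nonsynonymous.
Codon 2: GGU Gly / UGU Cys — nonsynonymous.
Codon 3: ACC Thr / ACC Thr — identical.
Codon 4: CCA Pro / CCU Pro — synonymous.
Codon 5: CGG Arg / CGA Arg — synonymous.
Codon 6: CGC Arg / AGG Arg — synonymous.
Codon 7: ACC Thr / ACU Thr — synonymous.
Codon 8: CAG Gln / AUA Ile — nonsynonymous.
Codon 9: GUC Val / UCC Ser — nonsynonymous.
Codon 10: ACA Thr / ACA Thr — identical.
Nonsynonymous differences: 4 → different protein.

no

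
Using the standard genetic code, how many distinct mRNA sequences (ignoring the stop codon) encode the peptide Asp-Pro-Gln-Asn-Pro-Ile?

384

Asp: 2 codons.
Pro: 4 codons.
Gln: 2 codons.
Asn: 2 codons.
Pro: 4 codons.
Ile: 3 codons.
2 × 4 × 2 × 2 × 4 × 3 = 384.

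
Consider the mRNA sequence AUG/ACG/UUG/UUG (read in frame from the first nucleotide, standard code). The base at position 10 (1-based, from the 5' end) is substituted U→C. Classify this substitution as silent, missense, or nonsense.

silent

Position 10 falls in codon 4: UUG → Leu.
After the substitution the codon is CUG → Leu.
Both encode Leu, so the change is synonymous.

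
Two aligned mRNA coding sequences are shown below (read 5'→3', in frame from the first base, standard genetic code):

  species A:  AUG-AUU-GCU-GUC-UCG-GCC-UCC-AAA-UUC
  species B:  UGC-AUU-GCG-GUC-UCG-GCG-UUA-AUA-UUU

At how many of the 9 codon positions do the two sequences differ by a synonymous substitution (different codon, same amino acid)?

Codon 1: AUG Met / UGC Cys — nonsynonymous.
Codon 2: AUU Ile / AUU Ile — identical.
Codon 3: GCU Ala / GCG Ala — synonymous.
Codon 4: GUC Val / GUC Val — identical.
Codon 5: UCG Ser / UCG Ser — identical.
Codon 6: GCC Ala / GCG Ala — synonymous.
Codon 7: UCC Ser / UUA Leu — nonsynonymous.
Codon 8: AAA Lys / AUA Ile — nonsynonymous.
Codon 9: UUC Phe / UUU Phe — synonymous.
Synonymous differences: 3.

3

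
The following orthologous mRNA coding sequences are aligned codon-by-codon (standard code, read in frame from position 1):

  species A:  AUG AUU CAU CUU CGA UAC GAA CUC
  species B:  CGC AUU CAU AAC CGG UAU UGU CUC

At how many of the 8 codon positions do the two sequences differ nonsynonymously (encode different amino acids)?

3

Codon 1: AUG Met / CGC Arg — nonsynonymous.
Codon 2: AUU Ile / AUU Ile — identical.
Codon 3: CAU His / CAU His — identical.
Codon 4: CUU Leu / AAC Asn — nonsynonymous.
Codon 5: CGA Arg / CGG Arg — synonymous.
Codon 6: UAC Tyr / UAU Tyr — synonymous.
Codon 7: GAA Glu / UGU Cys — nonsynonymous.
Codon 8: CUC Leu / CUC Leu — identical.
Nonsynonymous differences: 3.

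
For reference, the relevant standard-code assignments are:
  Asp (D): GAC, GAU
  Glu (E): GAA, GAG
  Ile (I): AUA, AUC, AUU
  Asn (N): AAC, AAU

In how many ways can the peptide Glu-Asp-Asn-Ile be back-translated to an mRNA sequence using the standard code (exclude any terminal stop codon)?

24

Glu: 2 codons.
Asp: 2 codons.
Asn: 2 codons.
Ile: 3 codons.
2 × 2 × 2 × 3 = 24.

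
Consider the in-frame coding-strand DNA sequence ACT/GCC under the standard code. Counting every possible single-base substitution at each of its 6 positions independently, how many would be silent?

Codon 1 (ACT, Thr): 3 synonymous substitutions.
Codon 2 (GCC, Ala): 3 synonymous substitutions.
Total: 3 + 3 = 6.

6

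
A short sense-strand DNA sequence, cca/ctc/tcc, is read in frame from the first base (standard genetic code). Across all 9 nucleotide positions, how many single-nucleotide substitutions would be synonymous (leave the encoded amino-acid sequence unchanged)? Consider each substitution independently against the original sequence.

Codon 1 (CCA, Pro): 3 synonymous substitutions.
Codon 2 (CTC, Leu): 3 synonymous substitutions.
Codon 3 (TCC, Ser): 3 synonymous substitutions.
Total: 3 + 3 + 3 = 9.

9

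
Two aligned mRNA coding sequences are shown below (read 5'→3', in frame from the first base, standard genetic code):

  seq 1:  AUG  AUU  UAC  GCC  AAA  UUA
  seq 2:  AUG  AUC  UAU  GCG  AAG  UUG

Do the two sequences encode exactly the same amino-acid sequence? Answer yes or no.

Codon 1: AUG Met / AUG Met — identical.
Codon 2: AUU Ile / AUC Ile — synonymous.
Codon 3: UAC Tyr / UAU Tyr — synonymous.
Codon 4: GCC Ala / GCG Ala — synonymous.
Codon 5: AAA Lys / AAG Lys — synonymous.
Codon 6: UUA Leu / UUG Leu — synonymous.
Nonsynonymous differences: 0 → same protein.

yes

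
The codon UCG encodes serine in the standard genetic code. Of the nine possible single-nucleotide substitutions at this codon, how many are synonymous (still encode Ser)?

3

Position 1: none → 0 synonymous.
Position 2: none → 0 synonymous.
Position 3: UCU, UCC, UCA → 3 synonymous.
Total: 0 + 0 + 3 = 3.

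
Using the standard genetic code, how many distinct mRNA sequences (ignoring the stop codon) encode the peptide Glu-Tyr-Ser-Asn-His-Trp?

96

Glu: 2 codons.
Tyr: 2 codons.
Ser: 6 codons.
Asn: 2 codons.
His: 2 codons.
Trp: 1 codon.
2 × 2 × 6 × 2 × 2 × 1 = 96.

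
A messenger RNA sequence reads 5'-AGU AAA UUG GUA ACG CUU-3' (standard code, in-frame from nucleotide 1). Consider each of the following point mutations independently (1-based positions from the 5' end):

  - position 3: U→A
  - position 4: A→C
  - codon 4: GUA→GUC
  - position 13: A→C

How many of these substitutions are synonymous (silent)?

Codon 1: AGU (Ser) → AGA (Arg) — missense.
Codon 2: AAA (Lys) → CAA (Gln) — missense.
Codon 4: GUA (Val) → GUC (Val) — synonymous.
Codon 5: ACG (Thr) → CCG (Pro) — missense.
Synonymous: 1 of 4.

1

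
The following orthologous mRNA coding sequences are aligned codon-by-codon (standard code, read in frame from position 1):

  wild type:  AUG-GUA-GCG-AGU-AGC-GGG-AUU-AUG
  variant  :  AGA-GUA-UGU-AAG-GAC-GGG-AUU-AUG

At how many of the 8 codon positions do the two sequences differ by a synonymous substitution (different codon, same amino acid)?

Codon 1: AUG Met / AGA Arg — nonsynonymous.
Codon 2: GUA Val / GUA Val — identical.
Codon 3: GCG Ala / UGU Cys — nonsynonymous.
Codon 4: AGU Ser / AAG Lys — nonsynonymous.
Codon 5: AGC Ser / GAC Asp — nonsynonymous.
Codon 6: GGG Gly / GGG Gly — identical.
Codon 7: AUU Ile / AUU Ile — identical.
Codon 8: AUG Met / AUG Met — identical.
Synonymous differences: 0.

0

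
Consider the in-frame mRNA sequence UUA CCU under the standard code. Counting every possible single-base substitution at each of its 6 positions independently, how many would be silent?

Codon 1 (UUA, Leu): 2 synonymous substitutions.
Codon 2 (CCU, Pro): 3 synonymous substitutions.
Total: 2 + 3 = 5.

5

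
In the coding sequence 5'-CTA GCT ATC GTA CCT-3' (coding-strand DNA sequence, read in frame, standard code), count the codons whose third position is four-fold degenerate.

Codon 1 CTA (Leu): third position 4-fold.
Codon 2 GCT (Ala): third position 4-fold.
Codon 3 ATC (Ile): third position 3-fold.
Codon 4 GTA (Val): third position 4-fold.
Codon 5 CCT (Pro): third position 4-fold.
Four-fold degenerate third positions: 4.

4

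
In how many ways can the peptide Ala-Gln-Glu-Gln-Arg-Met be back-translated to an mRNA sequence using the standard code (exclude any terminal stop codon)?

Ala: 4 codons.
Gln: 2 codons.
Glu: 2 codons.
Gln: 2 codons.
Arg: 6 codons.
Met: 1 codon.
4 × 2 × 2 × 2 × 6 × 1 = 192.

192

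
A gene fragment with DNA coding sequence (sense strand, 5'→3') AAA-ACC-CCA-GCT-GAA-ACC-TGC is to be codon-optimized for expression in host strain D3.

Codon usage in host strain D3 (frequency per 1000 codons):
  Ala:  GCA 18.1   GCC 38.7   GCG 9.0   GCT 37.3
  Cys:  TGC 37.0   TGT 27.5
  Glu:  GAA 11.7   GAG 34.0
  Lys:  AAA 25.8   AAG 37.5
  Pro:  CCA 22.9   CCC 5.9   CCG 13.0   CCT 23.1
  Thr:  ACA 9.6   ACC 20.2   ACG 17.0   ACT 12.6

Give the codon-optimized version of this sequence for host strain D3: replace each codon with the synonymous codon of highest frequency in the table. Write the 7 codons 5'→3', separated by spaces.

Codon 1 (Lys): best is AAG at 37.5.
Codon 2 (Thr): best is ACC at 20.2.
Codon 3 (Pro): best is CCT at 23.1.
Codon 4 (Ala): best is GCC at 38.7.
Codon 5 (Glu): best is GAG at 34.0.
Codon 6 (Thr): best is ACC at 20.2.
Codon 7 (Cys): best is TGC at 37.0.

AAG ACC CCT GCC GAG ACC TGC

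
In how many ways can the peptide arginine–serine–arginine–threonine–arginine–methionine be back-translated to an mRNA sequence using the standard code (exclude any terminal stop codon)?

Arg: 6 codons.
Ser: 6 codons.
Arg: 6 codons.
Thr: 4 codons.
Arg: 6 codons.
Met: 1 codon.
6 × 6 × 6 × 4 × 6 × 1 = 5184.

5184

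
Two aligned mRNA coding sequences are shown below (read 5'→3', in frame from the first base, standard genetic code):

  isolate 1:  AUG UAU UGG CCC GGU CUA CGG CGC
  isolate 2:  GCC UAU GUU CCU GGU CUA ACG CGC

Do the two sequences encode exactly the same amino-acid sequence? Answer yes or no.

Codon 1: AUG Met / GCC Ala — nonsynonymous.
Codon 2: UAU Tyr / UAU Tyr — identical.
Codon 3: UGG Trp / GUU Val — nonsynonymous.
Codon 4: CCC Pro / CCU Pro — synonymous.
Codon 5: GGU Gly / GGU Gly — identical.
Codon 6: CUA Leu / CUA Leu — identical.
Codon 7: CGG Arg / ACG Thr — nonsynonymous.
Codon 8: CGC Arg / CGC Arg — identical.
Nonsynonymous differences: 3 → different protein.

no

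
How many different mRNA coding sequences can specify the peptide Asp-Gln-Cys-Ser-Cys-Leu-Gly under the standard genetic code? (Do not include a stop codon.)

Asp: 2 codons.
Gln: 2 codons.
Cys: 2 codons.
Ser: 6 codons.
Cys: 2 codons.
Leu: 6 codons.
Gly: 4 codons.
2 × 2 × 2 × 6 × 2 × 6 × 4 = 2304.

2304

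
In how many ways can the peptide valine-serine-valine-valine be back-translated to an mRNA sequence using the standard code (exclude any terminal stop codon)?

384

Val: 4 codons.
Ser: 6 codons.
Val: 4 codons.
Val: 4 codons.
4 × 6 × 4 × 4 = 384.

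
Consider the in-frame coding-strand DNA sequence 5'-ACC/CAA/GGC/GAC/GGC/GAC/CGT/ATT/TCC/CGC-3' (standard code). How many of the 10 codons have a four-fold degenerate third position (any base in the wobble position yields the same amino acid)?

Codon 1 ACC (Thr): third position 4-fold.
Codon 2 CAA (Gln): third position 2-fold.
Codon 3 GGC (Gly): third position 4-fold.
Codon 4 GAC (Asp): third position 2-fold.
Codon 5 GGC (Gly): third position 4-fold.
Codon 6 GAC (Asp): third position 2-fold.
Codon 7 CGT (Arg): third position 4-fold.
Codon 8 ATT (Ile): third position 3-fold.
Codon 9 TCC (Ser): third position 4-fold.
Codon 10 CGC (Arg): third position 4-fold.
Four-fold degenerate third positions: 6.

6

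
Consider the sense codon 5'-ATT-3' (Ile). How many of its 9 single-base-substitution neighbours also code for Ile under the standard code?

2

Position 1: none → 0 synonymous.
Position 2: none → 0 synonymous.
Position 3: ATC, ATA → 2 synonymous.
Total: 0 + 0 + 2 = 2.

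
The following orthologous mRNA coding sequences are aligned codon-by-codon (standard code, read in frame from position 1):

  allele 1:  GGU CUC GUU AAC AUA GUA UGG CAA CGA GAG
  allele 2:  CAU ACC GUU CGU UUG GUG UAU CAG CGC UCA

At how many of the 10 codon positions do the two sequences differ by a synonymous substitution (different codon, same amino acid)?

Codon 1: GGU Gly / CAU His — nonsynonymous.
Codon 2: CUC Leu / ACC Thr — nonsynonymous.
Codon 3: GUU Val / GUU Val — identical.
Codon 4: AAC Asn / CGU Arg — nonsynonymous.
Codon 5: AUA Ile / UUG Leu — nonsynonymous.
Codon 6: GUA Val / GUG Val — synonymous.
Codon 7: UGG Trp / UAU Tyr — nonsynonymous.
Codon 8: CAA Gln / CAG Gln — synonymous.
Codon 9: CGA Arg / CGC Arg — synonymous.
Codon 10: GAG Glu / UCA Ser — nonsynonymous.
Synonymous differences: 3.

3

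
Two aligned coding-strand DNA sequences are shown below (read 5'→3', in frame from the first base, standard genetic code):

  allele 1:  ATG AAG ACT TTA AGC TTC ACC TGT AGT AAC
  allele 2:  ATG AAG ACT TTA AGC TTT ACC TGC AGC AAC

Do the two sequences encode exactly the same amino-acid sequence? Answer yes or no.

Codon 1: ATG Met / ATG Met — identical.
Codon 2: AAG Lys / AAG Lys — identical.
Codon 3: ACT Thr / ACT Thr — identical.
Codon 4: TTA Leu / TTA Leu — identical.
Codon 5: AGC Ser / AGC Ser — identical.
Codon 6: TTC Phe / TTT Phe — synonymous.
Codon 7: ACC Thr / ACC Thr — identical.
Codon 8: TGT Cys / TGC Cys — synonymous.
Codon 9: AGT Ser / AGC Ser — synonymous.
Codon 10: AAC Asn / AAC Asn — identical.
Nonsynonymous differences: 0 → same protein.

yes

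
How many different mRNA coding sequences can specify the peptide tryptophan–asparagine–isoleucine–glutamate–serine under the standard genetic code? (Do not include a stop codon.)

72

Trp: 1 codon.
Asn: 2 codons.
Ile: 3 codons.
Glu: 2 codons.
Ser: 6 codons.
1 × 2 × 3 × 2 × 6 = 72.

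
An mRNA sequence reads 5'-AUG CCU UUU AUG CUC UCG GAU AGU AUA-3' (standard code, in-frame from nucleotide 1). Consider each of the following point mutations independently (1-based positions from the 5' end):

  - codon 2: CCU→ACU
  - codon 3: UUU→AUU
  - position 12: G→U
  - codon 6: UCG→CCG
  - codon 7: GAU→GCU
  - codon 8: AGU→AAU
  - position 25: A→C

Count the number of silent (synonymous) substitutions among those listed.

0

Codon 2: CCU (Pro) → ACU (Thr) — missense.
Codon 3: UUU (Phe) → AUU (Ile) — missense.
Codon 4: AUG (Met) → AUU (Ile) — missense.
Codon 6: UCG (Ser) → CCG (Pro) — missense.
Codon 7: GAU (Asp) → GCU (Ala) — missense.
Codon 8: AGU (Ser) → AAU (Asn) — missense.
Codon 9: AUA (Ile) → CUA (Leu) — missense.
Synonymous: 0 of 7.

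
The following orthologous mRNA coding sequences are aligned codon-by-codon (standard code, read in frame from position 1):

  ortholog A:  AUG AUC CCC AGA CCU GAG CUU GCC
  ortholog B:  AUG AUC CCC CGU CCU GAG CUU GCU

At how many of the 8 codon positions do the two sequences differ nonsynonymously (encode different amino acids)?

0

Codon 1: AUG Met / AUG Met — identical.
Codon 2: AUC Ile / AUC Ile — identical.
Codon 3: CCC Pro / CCC Pro — identical.
Codon 4: AGA Arg / CGU Arg — synonymous.
Codon 5: CCU Pro / CCU Pro — identical.
Codon 6: GAG Glu / GAG Glu — identical.
Codon 7: CUU Leu / CUU Leu — identical.
Codon 8: GCC Ala / GCU Ala — synonymous.
Nonsynonymous differences: 0.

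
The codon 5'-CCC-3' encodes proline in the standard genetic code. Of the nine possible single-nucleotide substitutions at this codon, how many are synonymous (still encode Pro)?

Position 1: none → 0 synonymous.
Position 2: none → 0 synonymous.
Position 3: CCU, CCA, CCG → 3 synonymous.
Total: 0 + 0 + 3 = 3.

3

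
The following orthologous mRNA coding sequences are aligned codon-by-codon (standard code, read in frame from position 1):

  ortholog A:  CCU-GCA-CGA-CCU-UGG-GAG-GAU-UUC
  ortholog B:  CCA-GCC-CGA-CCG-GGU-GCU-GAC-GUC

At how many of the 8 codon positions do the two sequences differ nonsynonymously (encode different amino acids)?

Codon 1: CCU Pro / CCA Pro — synonymous.
Codon 2: GCA Ala / GCC Ala — synonymous.
Codon 3: CGA Arg / CGA Arg — identical.
Codon 4: CCU Pro / CCG Pro — synonymous.
Codon 5: UGG Trp / GGU Gly — nonsynonymous.
Codon 6: GAG Glu / GCU Ala — nonsynonymous.
Codon 7: GAU Asp / GAC Asp — synonymous.
Codon 8: UUC Phe / GUC Val — nonsynonymous.
Nonsynonymous differences: 3.

3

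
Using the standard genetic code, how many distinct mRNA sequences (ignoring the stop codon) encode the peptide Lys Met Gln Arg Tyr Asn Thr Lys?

768

Lys: 2 codons.
Met: 1 codon.
Gln: 2 codons.
Arg: 6 codons.
Tyr: 2 codons.
Asn: 2 codons.
Thr: 4 codons.
Lys: 2 codons.
2 × 1 × 2 × 6 × 2 × 2 × 4 × 2 = 768.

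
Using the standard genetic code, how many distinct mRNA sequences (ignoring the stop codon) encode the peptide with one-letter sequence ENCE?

Glu: 2 codons.
Asn: 2 codons.
Cys: 2 codons.
Glu: 2 codons.
2 × 2 × 2 × 2 = 16.

16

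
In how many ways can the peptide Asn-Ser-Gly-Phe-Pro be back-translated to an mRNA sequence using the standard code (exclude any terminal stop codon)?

384

Asn: 2 codons.
Ser: 6 codons.
Gly: 4 codons.
Phe: 2 codons.
Pro: 4 codons.
2 × 6 × 4 × 2 × 4 = 384.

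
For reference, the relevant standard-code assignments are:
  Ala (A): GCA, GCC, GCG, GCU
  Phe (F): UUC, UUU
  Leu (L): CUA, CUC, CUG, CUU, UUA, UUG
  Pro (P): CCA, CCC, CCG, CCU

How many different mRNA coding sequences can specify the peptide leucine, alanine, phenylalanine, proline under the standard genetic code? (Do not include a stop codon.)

192

Leu: 6 codons.
Ala: 4 codons.
Phe: 2 codons.
Pro: 4 codons.
6 × 4 × 2 × 4 = 192.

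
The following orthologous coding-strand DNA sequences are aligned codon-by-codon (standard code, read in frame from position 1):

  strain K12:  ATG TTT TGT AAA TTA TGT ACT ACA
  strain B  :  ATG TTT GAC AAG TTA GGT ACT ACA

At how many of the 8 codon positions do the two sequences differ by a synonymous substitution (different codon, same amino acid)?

1

Codon 1: ATG Met / ATG Met — identical.
Codon 2: TTT Phe / TTT Phe — identical.
Codon 3: TGT Cys / GAC Asp — nonsynonymous.
Codon 4: AAA Lys / AAG Lys — synonymous.
Codon 5: TTA Leu / TTA Leu — identical.
Codon 6: TGT Cys / GGT Gly — nonsynonymous.
Codon 7: ACT Thr / ACT Thr — identical.
Codon 8: ACA Thr / ACA Thr — identical.
Synonymous differences: 1.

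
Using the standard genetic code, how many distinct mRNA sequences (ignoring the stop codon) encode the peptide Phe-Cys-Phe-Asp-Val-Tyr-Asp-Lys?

Phe: 2 codons.
Cys: 2 codons.
Phe: 2 codons.
Asp: 2 codons.
Val: 4 codons.
Tyr: 2 codons.
Asp: 2 codons.
Lys: 2 codons.
2 × 2 × 2 × 2 × 4 × 2 × 2 × 2 = 512.

512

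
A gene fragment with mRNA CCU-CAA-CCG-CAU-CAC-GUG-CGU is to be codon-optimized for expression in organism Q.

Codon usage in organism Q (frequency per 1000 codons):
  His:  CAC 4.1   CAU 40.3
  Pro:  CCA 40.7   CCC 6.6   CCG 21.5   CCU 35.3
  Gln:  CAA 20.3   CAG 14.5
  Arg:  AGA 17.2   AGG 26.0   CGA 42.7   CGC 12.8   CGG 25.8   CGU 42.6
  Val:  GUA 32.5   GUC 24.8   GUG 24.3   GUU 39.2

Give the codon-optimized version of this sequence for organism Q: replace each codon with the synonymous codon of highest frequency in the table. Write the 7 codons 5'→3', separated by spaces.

Codon 1 (Pro): best is CCA at 40.7.
Codon 2 (Gln): best is CAA at 20.3.
Codon 3 (Pro): best is CCA at 40.7.
Codon 4 (His): best is CAU at 40.3.
Codon 5 (His): best is CAU at 40.3.
Codon 6 (Val): best is GUU at 39.2.
Codon 7 (Arg): best is CGA at 42.7.

CCA CAA CCA CAU CAU GUU CGA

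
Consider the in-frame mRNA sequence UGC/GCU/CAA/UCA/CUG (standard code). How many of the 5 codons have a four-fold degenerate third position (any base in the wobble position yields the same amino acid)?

Codon 1 UGC (Cys): third position 2-fold.
Codon 2 GCU (Ala): third position 4-fold.
Codon 3 CAA (Gln): third position 2-fold.
Codon 4 UCA (Ser): third position 4-fold.
Codon 5 CUG (Leu): third position 4-fold.
Four-fold degenerate third positions: 3.

3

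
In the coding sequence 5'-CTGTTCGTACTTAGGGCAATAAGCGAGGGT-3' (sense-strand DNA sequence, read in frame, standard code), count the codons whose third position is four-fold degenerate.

Codon 1 CTG (Leu): third position 4-fold.
Codon 2 TTC (Phe): third position 2-fold.
Codon 3 GTA (Val): third position 4-fold.
Codon 4 CTT (Leu): third position 4-fold.
Codon 5 AGG (Arg): third position 2-fold.
Codon 6 GCA (Ala): third position 4-fold.
Codon 7 ATA (Ile): third position 3-fold.
Codon 8 AGC (Ser): third position 2-fold.
Codon 9 GAG (Glu): third position 2-fold.
Codon 10 GGT (Gly): third position 4-fold.
Four-fold degenerate third positions: 5.

5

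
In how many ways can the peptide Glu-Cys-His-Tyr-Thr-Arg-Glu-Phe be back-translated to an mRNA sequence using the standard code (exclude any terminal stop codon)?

1536

Glu: 2 codons.
Cys: 2 codons.
His: 2 codons.
Tyr: 2 codons.
Thr: 4 codons.
Arg: 6 codons.
Glu: 2 codons.
Phe: 2 codons.
2 × 2 × 2 × 2 × 4 × 6 × 2 × 2 = 1536.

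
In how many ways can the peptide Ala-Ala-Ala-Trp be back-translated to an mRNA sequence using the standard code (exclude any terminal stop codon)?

64

Ala: 4 codons.
Ala: 4 codons.
Ala: 4 codons.
Trp: 1 codon.
4 × 4 × 4 × 1 = 64.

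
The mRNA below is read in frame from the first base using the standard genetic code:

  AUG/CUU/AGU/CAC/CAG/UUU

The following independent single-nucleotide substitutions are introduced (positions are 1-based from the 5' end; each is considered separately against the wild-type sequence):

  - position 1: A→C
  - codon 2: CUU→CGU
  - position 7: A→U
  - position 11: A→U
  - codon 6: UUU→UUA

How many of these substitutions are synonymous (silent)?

0

Codon 1: AUG (Met) → CUG (Leu) — missense.
Codon 2: CUU (Leu) → CGU (Arg) — missense.
Codon 3: AGU (Ser) → UGU (Cys) — missense.
Codon 4: CAC (His) → CUC (Leu) — missense.
Codon 6: UUU (Phe) → UUA (Leu) — missense.
Synonymous: 0 of 5.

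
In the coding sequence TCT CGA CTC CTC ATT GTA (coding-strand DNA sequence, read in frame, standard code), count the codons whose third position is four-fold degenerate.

5

Codon 1 TCT (Ser): third position 4-fold.
Codon 2 CGA (Arg): third position 4-fold.
Codon 3 CTC (Leu): third position 4-fold.
Codon 4 CTC (Leu): third position 4-fold.
Codon 5 ATT (Ile): third position 3-fold.
Codon 6 GTA (Val): third position 4-fold.
Four-fold degenerate third positions: 5.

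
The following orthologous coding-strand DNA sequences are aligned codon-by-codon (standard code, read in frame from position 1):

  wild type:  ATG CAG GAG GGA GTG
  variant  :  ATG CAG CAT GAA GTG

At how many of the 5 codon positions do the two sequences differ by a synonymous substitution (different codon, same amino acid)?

0

Codon 1: ATG Met / ATG Met — identical.
Codon 2: CAG Gln / CAG Gln — identical.
Codon 3: GAG Glu / CAT His — nonsynonymous.
Codon 4: GGA Gly / GAA Glu — nonsynonymous.
Codon 5: GTG Val / GTG Val — identical.
Synonymous differences: 0.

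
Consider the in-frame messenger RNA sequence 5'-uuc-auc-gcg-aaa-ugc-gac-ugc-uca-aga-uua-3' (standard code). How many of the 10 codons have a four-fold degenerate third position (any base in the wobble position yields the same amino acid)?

2

Codon 1 UUC (Phe): third position 2-fold.
Codon 2 AUC (Ile): third position 3-fold.
Codon 3 GCG (Ala): third position 4-fold.
Codon 4 AAA (Lys): third position 2-fold.
Codon 5 UGC (Cys): third position 2-fold.
Codon 6 GAC (Asp): third position 2-fold.
Codon 7 UGC (Cys): third position 2-fold.
Codon 8 UCA (Ser): third position 4-fold.
Codon 9 AGA (Arg): third position 2-fold.
Codon 10 UUA (Leu): third position 2-fold.
Four-fold degenerate third positions: 2.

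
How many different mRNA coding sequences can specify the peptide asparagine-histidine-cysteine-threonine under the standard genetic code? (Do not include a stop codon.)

Asn: 2 codons.
His: 2 codons.
Cys: 2 codons.
Thr: 4 codons.
2 × 2 × 2 × 4 = 32.

32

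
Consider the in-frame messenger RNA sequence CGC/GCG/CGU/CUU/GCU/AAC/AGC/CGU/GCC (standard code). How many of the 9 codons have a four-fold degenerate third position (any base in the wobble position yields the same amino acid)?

7

Codon 1 CGC (Arg): third position 4-fold.
Codon 2 GCG (Ala): third position 4-fold.
Codon 3 CGU (Arg): third position 4-fold.
Codon 4 CUU (Leu): third position 4-fold.
Codon 5 GCU (Ala): third position 4-fold.
Codon 6 AAC (Asn): third position 2-fold.
Codon 7 AGC (Ser): third position 2-fold.
Codon 8 CGU (Arg): third position 4-fold.
Codon 9 GCC (Ala): third position 4-fold.
Four-fold degenerate third positions: 7.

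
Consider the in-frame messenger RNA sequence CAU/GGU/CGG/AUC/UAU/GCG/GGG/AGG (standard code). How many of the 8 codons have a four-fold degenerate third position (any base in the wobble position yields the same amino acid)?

Codon 1 CAU (His): third position 2-fold.
Codon 2 GGU (Gly): third position 4-fold.
Codon 3 CGG (Arg): third position 4-fold.
Codon 4 AUC (Ile): third position 3-fold.
Codon 5 UAU (Tyr): third position 2-fold.
Codon 6 GCG (Ala): third position 4-fold.
Codon 7 GGG (Gly): third position 4-fold.
Codon 8 AGG (Arg): third position 2-fold.
Four-fold degenerate third positions: 4.

4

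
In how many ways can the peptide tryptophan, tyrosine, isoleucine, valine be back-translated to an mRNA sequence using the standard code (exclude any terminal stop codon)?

24

Trp: 1 codon.
Tyr: 2 codons.
Ile: 3 codons.
Val: 4 codons.
1 × 2 × 3 × 4 = 24.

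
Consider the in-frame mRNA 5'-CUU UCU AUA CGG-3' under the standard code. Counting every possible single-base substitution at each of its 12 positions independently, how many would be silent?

12

Codon 1 (CUU, Leu): 3 synonymous substitutions.
Codon 2 (UCU, Ser): 3 synonymous substitutions.
Codon 3 (AUA, Ile): 2 synonymous substitutions.
Codon 4 (CGG, Arg): 4 synonymous substitutions.
Total: 3 + 3 + 2 + 4 = 12.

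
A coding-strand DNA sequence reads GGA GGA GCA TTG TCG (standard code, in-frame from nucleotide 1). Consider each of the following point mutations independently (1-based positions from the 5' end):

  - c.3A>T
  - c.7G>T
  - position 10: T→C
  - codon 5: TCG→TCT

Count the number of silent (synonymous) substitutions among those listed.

3

Codon 1: GGA (Gly) → GGT (Gly) — synonymous.
Codon 3: GCA (Ala) → TCA (Ser) — missense.
Codon 4: TTG (Leu) → CTG (Leu) — synonymous.
Codon 5: TCG (Ser) → TCT (Ser) — synonymous.
Synonymous: 3 of 4.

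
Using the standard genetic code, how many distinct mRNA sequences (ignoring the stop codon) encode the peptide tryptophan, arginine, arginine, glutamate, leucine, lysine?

864

Trp: 1 codon.
Arg: 6 codons.
Arg: 6 codons.
Glu: 2 codons.
Leu: 6 codons.
Lys: 2 codons.
1 × 6 × 6 × 2 × 6 × 2 = 864.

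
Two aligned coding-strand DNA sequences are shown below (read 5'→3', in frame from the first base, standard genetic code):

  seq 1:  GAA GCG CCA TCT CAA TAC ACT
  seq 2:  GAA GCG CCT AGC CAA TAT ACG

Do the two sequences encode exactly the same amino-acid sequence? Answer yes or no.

Codon 1: GAA Glu / GAA Glu — identical.
Codon 2: GCG Ala / GCG Ala — identical.
Codon 3: CCA Pro / CCT Pro — synonymous.
Codon 4: TCT Ser / AGC Ser — synonymous.
Codon 5: CAA Gln / CAA Gln — identical.
Codon 6: TAC Tyr / TAT Tyr — synonymous.
Codon 7: ACT Thr / ACG Thr — synonymous.
Nonsynonymous differences: 0 → same protein.

yes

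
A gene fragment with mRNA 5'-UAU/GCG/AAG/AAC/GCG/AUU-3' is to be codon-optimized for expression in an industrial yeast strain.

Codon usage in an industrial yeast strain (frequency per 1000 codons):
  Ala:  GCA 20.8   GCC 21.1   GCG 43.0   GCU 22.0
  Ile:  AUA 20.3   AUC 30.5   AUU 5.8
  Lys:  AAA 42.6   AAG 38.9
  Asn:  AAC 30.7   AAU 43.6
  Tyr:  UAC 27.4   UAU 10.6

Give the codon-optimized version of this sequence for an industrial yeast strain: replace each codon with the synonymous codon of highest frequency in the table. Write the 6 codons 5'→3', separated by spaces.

UAC GCG AAA AAU GCG AUC

Codon 1 (Tyr): best is UAC at 27.4.
Codon 2 (Ala): best is GCG at 43.0.
Codon 3 (Lys): best is AAA at 42.6.
Codon 4 (Asn): best is AAU at 43.6.
Codon 5 (Ala): best is GCG at 43.0.
Codon 6 (Ile): best is AUC at 30.5.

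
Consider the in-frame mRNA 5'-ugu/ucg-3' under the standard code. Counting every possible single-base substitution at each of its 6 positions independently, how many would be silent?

4

Codon 1 (UGU, Cys): 1 synonymous substitution.
Codon 2 (UCG, Ser): 3 synonymous substitutions.
Total: 1 + 3 = 4.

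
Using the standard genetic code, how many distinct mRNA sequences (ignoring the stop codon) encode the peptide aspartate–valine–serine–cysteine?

Asp: 2 codons.
Val: 4 codons.
Ser: 6 codons.
Cys: 2 codons.
2 × 4 × 6 × 2 = 96.

96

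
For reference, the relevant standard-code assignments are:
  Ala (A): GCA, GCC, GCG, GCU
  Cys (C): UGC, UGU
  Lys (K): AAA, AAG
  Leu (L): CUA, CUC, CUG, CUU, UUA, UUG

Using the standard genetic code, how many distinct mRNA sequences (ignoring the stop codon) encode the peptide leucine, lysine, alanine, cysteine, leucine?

Leu: 6 codons.
Lys: 2 codons.
Ala: 4 codons.
Cys: 2 codons.
Leu: 6 codons.
6 × 2 × 4 × 2 × 6 = 576.

576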